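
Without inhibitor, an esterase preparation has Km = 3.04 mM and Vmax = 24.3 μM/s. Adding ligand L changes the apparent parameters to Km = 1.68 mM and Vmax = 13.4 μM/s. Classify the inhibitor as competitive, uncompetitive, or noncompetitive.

uncompetitive

Both Km and Vmax decrease by the same factor (~1.81-fold) — characteristic of uncompetitive inhibition.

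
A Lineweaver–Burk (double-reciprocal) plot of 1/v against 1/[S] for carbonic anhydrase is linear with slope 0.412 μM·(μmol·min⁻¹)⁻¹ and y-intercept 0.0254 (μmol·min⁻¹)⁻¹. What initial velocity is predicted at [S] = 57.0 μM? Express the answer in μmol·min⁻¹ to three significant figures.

The y-intercept is 1/Vmax, so Vmax = 1/0.0254 = 39.4 μmol·min⁻¹.
The slope is Km/Vmax, so Km = 0.412 × 39.4 = 16.2 μM.
Then v = 39.4 × 57.0/(16.2 + 57.0) = 30.6 μmol·min⁻¹.

30.6 μmol·min⁻¹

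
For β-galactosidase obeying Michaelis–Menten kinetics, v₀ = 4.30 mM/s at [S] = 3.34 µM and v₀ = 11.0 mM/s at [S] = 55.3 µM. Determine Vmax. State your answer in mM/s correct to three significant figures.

12.2 mM/s

In reciprocal form, 1/v = (Km/Vmax)·(1/[S]) + 1/Vmax. The two points give (1/[S], 1/v) = (0.2994, 0.2326) and (0.01808, 0.09091).
Slope = (0.2326 − 0.09091)/(0.2994 − 0.01808) = 0.5035; intercept = 0.2326 − 0.5035×0.2994 = 0.08180.
Vmax = 1/intercept = 12.2 mM/s; Km = slope × Vmax = 0.5035 × 12.2 = 6.16 µM.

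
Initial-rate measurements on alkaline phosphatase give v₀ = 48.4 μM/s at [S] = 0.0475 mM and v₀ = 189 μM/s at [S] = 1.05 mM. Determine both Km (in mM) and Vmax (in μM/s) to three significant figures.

From v = Vmax[S]/(Km+[S]), each point gives Vmax = v(Km+[S])/[S].
Equating: 48.4(Km+0.0475)/0.0475 = 189(Km+1.05)/1.05.
1019·Km + 48.4 = 180.0·Km + 189, so (1019 − 180.0)·Km = 189 − 48.4.
Km = 140.6/838.9 = 0.168 mM; then Vmax = 48.4(0.168+0.0475)/0.0475 = 219 μM/s.

Km = 0.168 mM; Vmax = 219 μM/s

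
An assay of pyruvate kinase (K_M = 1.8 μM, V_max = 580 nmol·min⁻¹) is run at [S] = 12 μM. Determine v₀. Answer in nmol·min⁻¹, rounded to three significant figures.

v = Vmax·[S]/(Km + [S]) = 580 × 12 / (1.8 + 12)
  = 6960 / 13.80 = 504 nmol·min⁻¹.

504 nmol·min⁻¹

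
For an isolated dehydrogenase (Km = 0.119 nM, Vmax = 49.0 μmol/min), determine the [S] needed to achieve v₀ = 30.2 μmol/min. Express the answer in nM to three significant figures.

0.191 nM

Rearranging v = Vmax[S]/(Km+[S]) gives [S] = Km·v/(Vmax − v).
[S] = 0.119 × 30.2 / (49.0 − 30.2) = 3.594/18.80 = 0.191 nM.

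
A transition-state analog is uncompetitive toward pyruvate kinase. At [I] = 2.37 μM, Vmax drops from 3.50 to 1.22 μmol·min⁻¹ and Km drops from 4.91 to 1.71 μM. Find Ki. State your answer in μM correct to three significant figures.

Uncompetitive: Vmax,app = Vmax/α (and Km,app = Km/α) with α = 1 + [I]/Ki.
α = Vmax/Vmax,app = 3.50/1.22 = 2.869.
Since α = 1 + [I]/Ki, [I]/Ki = 2.869 − 1 = 1.869 and Ki = 2.37/1.869 = 1.27 μM.

1.27 μM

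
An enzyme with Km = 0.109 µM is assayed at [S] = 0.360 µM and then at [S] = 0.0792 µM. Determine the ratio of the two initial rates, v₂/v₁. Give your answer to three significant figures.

Since Vmax cancels, v₂/v₁ = [S]₂(Km+[S]₁) / [S]₁(Km+[S]₂).
= 0.0792×(0.109+0.360) / (0.360×(0.109+0.0792)) = 0.03714/0.06775 = 0.548.

0.548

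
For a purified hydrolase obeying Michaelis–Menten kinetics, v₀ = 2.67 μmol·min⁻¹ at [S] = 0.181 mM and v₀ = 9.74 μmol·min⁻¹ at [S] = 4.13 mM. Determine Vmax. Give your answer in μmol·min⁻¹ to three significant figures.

11.1 μmol·min⁻¹

From v = Vmax[S]/(Km+[S]), each point gives Vmax = v(Km+[S])/[S].
Equating: 2.67(Km+0.181)/0.181 = 9.74(Km+4.13)/4.13.
14.75·Km + 2.67 = 2.358·Km + 9.74, so (14.75 − 2.358)·Km = 9.74 − 2.67.
Km = 7.070/12.39 = 0.570 mM; then Vmax = 2.67(0.570+0.181)/0.181 = 11.1 μmol·min⁻¹.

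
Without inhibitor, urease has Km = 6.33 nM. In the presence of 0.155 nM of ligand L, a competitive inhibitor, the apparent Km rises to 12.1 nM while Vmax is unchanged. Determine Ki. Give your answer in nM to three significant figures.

0.170 nM

Competitive: Km,app = α·Km with α = 1 + [I]/Ki.
α = Km,app/Km = 12.1/6.33 = 1.912.
Since α = 1 + [I]/Ki, [I]/Ki = 1.912 − 1 = 0.9115 and Ki = 0.155/0.9115 = 0.170 nM.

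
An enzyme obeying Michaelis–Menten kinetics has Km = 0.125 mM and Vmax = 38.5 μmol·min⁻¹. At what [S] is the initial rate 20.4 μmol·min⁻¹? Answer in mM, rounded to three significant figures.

0.141 mM

The required fractional saturation is v/Vmax = 20.4/38.5 = 0.5299.
Then [S]/(Km+[S]) = 0.5299 ⇒ [S] = 0.125 × 0.5299/(1 − 0.5299) = 0.141 mM.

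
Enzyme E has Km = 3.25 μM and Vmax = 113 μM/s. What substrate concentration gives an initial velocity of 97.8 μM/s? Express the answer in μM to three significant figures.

Rearranging v = Vmax[S]/(Km+[S]) gives [S] = Km·v/(Vmax − v).
[S] = 3.25 × 97.8 / (113 − 97.8) = 317.8/15.20 = 20.9 μM.

20.9 μM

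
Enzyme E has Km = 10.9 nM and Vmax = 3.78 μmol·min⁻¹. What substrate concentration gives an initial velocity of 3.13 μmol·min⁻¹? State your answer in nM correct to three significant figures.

52.5 nM

The required fractional saturation is v/Vmax = 3.13/3.78 = 0.8280.
Then [S]/(Km+[S]) = 0.8280 ⇒ [S] = 10.9 × 0.8280/(1 − 0.8280) = 52.5 nM.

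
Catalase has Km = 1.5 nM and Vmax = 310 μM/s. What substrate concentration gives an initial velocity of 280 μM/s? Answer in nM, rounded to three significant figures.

14.0 nM

The required fractional saturation is v/Vmax = 280/310 = 0.9032.
Then [S]/(Km+[S]) = 0.9032 ⇒ [S] = 1.5 × 0.9032/(1 − 0.9032) = 14.0 nM.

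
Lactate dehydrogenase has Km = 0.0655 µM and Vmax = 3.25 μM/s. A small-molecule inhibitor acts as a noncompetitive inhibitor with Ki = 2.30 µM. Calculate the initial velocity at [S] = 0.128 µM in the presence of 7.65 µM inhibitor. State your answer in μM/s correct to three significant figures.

With α = 1 + [I]/Ki = 1 + 7.65/2.30 = 4.326, the noncompetitive rate law is v = (Vmax/α)·[S] / (Km + [S]).
v = (3.25/4.326)×0.128 / (0.0655 + 0.128) = 0.09616/0.1935 = 0.497 μM/s.

0.497 μM/s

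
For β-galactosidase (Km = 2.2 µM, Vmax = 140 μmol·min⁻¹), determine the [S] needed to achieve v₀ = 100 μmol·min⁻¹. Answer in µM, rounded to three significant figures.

5.50 µM

The required fractional saturation is v/Vmax = 100/140 = 0.7143.
Then [S]/(Km+[S]) = 0.7143 ⇒ [S] = 2.2 × 0.7143/(1 − 0.7143) = 5.50 µM.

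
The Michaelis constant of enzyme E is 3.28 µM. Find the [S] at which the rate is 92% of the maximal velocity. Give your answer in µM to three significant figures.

37.7 µM

v/Vmax = [S]/(Km+[S]) = 0.92, so [S] = Km·0.92/(1 − 0.92) = 3.28 × 11.50.
[S] = 37.7 µM.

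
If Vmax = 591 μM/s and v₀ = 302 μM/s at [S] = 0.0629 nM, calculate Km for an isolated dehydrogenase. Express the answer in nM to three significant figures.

v/Vmax = 302/591 = 0.5110 = [S]/(Km+[S]).
So Km + [S] = [S]/0.5110 = 0.1231 nM, giving Km = 0.1231 − 0.0629 = 0.0602 nM.

0.0602 nM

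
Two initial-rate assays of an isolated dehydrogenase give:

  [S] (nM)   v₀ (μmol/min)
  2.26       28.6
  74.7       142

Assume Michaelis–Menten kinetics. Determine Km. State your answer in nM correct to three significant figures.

From v = Vmax[S]/(Km+[S]), each point gives Vmax = v(Km+[S])/[S].
Equating: 28.6(Km+2.26)/2.26 = 142(Km+74.7)/74.7.
12.65·Km + 28.6 = 1.901·Km + 142, so (12.65 − 1.901)·Km = 142 − 28.6.
Km = 113.4/10.75 = 10.5 nM; then Vmax = 28.6(10.5+2.26)/2.26 = 162 μmol/min.

10.5 nM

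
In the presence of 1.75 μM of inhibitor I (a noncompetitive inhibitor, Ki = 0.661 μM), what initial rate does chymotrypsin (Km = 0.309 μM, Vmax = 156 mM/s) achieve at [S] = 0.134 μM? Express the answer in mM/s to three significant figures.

12.9 mM/s

α = 1 + [I]/Ki = 1 + 1.75/0.661 = 3.648.
For a noncompetitive inhibitor, Vmax is reduced to Vmax/α while Km is unchanged: Km,app = 0.309 μM, Vmax,app = 42.8 mM/s.
v = Vmax,app·[S]/(Km,app + [S]) = 42.8 × 0.134/(0.309 + 0.134) = 12.9 mM/s.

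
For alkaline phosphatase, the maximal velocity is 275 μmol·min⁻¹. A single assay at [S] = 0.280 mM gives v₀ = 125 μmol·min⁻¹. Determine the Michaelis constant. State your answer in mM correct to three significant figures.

v/Vmax = 125/275 = 0.4545 = [S]/(Km+[S]).
So Km + [S] = [S]/0.4545 = 0.6160 mM, giving Km = 0.6160 − 0.280 = 0.336 mM.

0.336 mM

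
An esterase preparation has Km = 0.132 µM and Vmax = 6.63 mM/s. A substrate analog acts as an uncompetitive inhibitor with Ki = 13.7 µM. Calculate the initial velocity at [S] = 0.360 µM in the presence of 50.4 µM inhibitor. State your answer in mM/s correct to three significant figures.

1.31 mM/s

With α = 1 + [I]/Ki = 1 + 50.4/13.7 = 4.679, the uncompetitive rate law is v = (Vmax/α)·[S] / (Km/α + [S]).
v = (6.63/4.679)×0.360 / (0.132/4.679 + 0.360) = 0.5101/0.3882 = 1.31 mM/s.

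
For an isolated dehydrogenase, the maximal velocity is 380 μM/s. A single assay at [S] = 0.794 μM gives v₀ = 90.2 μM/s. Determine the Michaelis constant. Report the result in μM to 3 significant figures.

From v = Vmax[S]/(Km+[S]), Km = [S](Vmax − v)/v.
Km = 0.794 × (380 − 90.2) / 90.2 = 230.1/90.2 = 2.55 μM.

2.55 μM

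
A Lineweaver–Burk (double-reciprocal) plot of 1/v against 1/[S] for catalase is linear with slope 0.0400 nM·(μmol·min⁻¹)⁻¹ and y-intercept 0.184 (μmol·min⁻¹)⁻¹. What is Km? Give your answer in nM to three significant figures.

y-intercept = 1/Vmax ⇒ Vmax = 5.43 μmol·min⁻¹; slope = Km/Vmax ⇒ Km = slope × Vmax.
Km = 0.0400 × 5.43 = 0.217 nM.

0.217 nM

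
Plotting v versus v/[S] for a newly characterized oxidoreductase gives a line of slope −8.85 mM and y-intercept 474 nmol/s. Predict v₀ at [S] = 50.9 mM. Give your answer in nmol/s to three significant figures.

In the Eadie–Hofstee form v = Vmax − Km·(v/[S]), the slope is −Km and the intercept is Vmax, so Km = 8.85 mM and Vmax = 474 nmol/s.
v = 474 × 50.9/(8.85 + 50.9) = 404 nmol/s.

404 nmol/s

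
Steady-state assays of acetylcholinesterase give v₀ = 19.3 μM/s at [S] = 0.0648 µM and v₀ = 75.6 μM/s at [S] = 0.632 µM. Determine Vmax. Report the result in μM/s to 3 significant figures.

113 μM/s

In reciprocal form, 1/v = (Km/Vmax)·(1/[S]) + 1/Vmax. The two points give (1/[S], 1/v) = (15.43, 0.05181) and (1.582, 0.01323).
Slope = (0.05181 − 0.01323)/(15.43 − 1.582) = 0.002786; intercept = 0.05181 − 0.002786×15.43 = 0.008819.
Vmax = 1/intercept = 113 μM/s; Km = slope × Vmax = 0.002786 × 113 = 0.316 µM.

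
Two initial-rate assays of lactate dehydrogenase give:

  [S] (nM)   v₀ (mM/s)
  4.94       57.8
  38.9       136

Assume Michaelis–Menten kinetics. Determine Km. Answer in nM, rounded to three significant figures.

9.53 nM

From v = Vmax[S]/(Km+[S]), each point gives Vmax = v(Km+[S])/[S].
Equating: 57.8(Km+4.94)/4.94 = 136(Km+38.9)/38.9.
11.70·Km + 57.8 = 3.496·Km + 136, so (11.70 − 3.496)·Km = 136 − 57.8.
Km = 78.20/8.204 = 9.53 nM; then Vmax = 57.8(9.53+4.94)/4.94 = 169 mM/s.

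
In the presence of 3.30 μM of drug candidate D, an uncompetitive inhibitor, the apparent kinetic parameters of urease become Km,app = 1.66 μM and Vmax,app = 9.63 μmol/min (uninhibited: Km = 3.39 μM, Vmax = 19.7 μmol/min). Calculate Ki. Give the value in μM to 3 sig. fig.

Uncompetitive: Vmax,app = Vmax/α (and Km,app = Km/α) with α = 1 + [I]/Ki.
α = Vmax/Vmax,app = 19.7/9.63 = 2.046.
Ki = [I]/(α − 1) = 3.30/1.046 = 3.16 μM.

3.16 μM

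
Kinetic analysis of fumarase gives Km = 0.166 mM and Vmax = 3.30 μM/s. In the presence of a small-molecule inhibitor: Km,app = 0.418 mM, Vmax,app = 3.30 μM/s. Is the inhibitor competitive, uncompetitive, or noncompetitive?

Km increases (0.166 → 0.418 mM) while Vmax is unchanged — the hallmark of competitive inhibition.

competitive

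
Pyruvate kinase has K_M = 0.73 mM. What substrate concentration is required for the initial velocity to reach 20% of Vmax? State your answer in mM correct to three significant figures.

v/Vmax = [S]/(Km+[S]) = 0.2, so [S] = Km·0.2/(1 − 0.2) = 0.73 × 0.2500.
[S] = 0.182 mM.

0.182 mM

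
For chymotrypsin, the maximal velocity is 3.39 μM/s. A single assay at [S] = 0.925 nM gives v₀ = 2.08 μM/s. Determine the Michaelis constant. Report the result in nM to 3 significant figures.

0.583 nM

v/Vmax = 2.08/3.39 = 0.6136 = [S]/(Km+[S]).
So Km + [S] = [S]/0.6136 = 1.508 nM, giving Km = 1.508 − 0.925 = 0.583 nM.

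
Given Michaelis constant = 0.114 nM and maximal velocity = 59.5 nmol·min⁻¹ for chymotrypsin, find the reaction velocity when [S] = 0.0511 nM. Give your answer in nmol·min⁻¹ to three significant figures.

18.4 nmol·min⁻¹

[S]/(Km+[S]) = 0.0511/0.1651 = 0.3095, the fractional saturation.
v = 0.3095 × Vmax = 0.3095 × 59.5 = 18.4 nmol·min⁻¹.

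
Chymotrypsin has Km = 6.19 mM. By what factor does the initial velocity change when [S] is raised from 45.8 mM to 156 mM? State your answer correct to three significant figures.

1.09

The fractional saturations are [S]/(Km+[S]) = 45.8/51.99 = 0.8809 and 156/162.2 = 0.9618.
v₂/v₁ is just their ratio: 0.9618/0.8809 = 1.09.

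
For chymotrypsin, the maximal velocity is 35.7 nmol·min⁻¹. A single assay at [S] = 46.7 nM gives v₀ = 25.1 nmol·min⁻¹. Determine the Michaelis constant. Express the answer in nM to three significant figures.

From v = Vmax[S]/(Km+[S]), Km = [S](Vmax − v)/v.
Km = 46.7 × (35.7 − 25.1) / 25.1 = 495.0/25.1 = 19.7 nM.

19.7 nM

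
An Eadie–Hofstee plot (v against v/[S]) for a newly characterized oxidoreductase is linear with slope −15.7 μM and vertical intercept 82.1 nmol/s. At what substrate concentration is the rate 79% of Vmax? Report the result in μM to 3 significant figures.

The Eadie–Hofstee slope gives Km = 15.7 μM (slope = −Km).
v/Vmax = [S]/(Km+[S]) = 0.79 ⇒ [S] = Km·0.79/(1−0.79) = 15.7 × 3.762 = 59.1 μM.

59.1 μM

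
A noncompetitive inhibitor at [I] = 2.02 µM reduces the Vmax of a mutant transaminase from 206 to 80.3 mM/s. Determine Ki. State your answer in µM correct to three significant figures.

Noncompetitive: Vmax,app = Vmax/α with α = 1 + [I]/Ki.
α = Vmax/Vmax,app = 206/80.3 = 2.565.
Ki = [I]/(α − 1) = 2.02/1.565 = 1.29 µM.

1.29 µM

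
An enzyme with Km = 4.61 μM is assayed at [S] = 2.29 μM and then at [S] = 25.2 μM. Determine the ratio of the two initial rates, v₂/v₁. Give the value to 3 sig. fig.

2.55

Since Vmax cancels, v₂/v₁ = [S]₂(Km+[S]₁) / [S]₁(Km+[S]₂).
= 25.2×(4.61+2.29) / (2.29×(4.61+25.2)) = 173.9/68.26 = 2.55.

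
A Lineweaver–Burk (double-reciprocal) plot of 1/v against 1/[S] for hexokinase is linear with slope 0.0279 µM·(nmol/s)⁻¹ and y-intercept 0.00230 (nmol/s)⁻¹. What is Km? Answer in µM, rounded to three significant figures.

y-intercept = 1/Vmax ⇒ Vmax = 435 nmol/s; slope = Km/Vmax ⇒ Km = slope × Vmax.
Km = 0.0279 × 435 = 12.1 µM.

12.1 µM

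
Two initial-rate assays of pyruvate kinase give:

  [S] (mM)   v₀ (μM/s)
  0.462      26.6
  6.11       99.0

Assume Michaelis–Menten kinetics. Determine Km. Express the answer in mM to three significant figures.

In reciprocal form, 1/v = (Km/Vmax)·(1/[S]) + 1/Vmax. The two points give (1/[S], 1/v) = (2.165, 0.03759) and (0.1637, 0.01010).
Slope = (0.03759 − 0.01010)/(2.165 − 0.1637) = 0.01374; intercept = 0.03759 − 0.01374×2.165 = 0.007852.
Vmax = 1/intercept = 127 μM/s; Km = slope × Vmax = 0.01374 × 127 = 1.75 mM.

1.75 mM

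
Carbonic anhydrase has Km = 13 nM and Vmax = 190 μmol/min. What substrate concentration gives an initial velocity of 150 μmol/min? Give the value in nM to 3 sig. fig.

The required fractional saturation is v/Vmax = 150/190 = 0.7895.
Then [S]/(Km+[S]) = 0.7895 ⇒ [S] = 13 × 0.7895/(1 − 0.7895) = 48.8 nM.

48.8 nM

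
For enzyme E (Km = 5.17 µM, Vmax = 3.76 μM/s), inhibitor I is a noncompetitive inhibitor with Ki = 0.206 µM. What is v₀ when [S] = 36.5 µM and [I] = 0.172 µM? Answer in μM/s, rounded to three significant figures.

1.79 μM/s

With α = 1 + [I]/Ki = 1 + 0.172/0.206 = 1.835, the noncompetitive rate law is v = (Vmax/α)·[S] / (Km + [S]).
v = (3.76/1.835)×36.5 / (5.17 + 36.5) = 74.79/41.67 = 1.79 μM/s.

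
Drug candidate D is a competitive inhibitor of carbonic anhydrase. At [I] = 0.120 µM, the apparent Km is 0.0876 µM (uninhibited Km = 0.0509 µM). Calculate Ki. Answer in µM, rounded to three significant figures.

Competitive: Km,app = α·Km with α = 1 + [I]/Ki.
α = Km,app/Km = 0.0876/0.0509 = 1.721.
Since α = 1 + [I]/Ki, [I]/Ki = 1.721 − 1 = 0.7210 and Ki = 0.120/0.7210 = 0.166 µM.

0.166 µM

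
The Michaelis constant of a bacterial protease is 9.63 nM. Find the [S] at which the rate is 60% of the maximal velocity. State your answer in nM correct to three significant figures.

v/Vmax = [S]/(Km+[S]) = 0.6, so [S] = Km·0.6/(1 − 0.6) = 9.63 × 1.500.
[S] = 14.4 nM.

14.4 nM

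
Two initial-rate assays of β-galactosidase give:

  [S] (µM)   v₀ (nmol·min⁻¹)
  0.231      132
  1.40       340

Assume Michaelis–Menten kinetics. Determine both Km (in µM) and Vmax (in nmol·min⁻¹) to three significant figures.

From v = Vmax[S]/(Km+[S]), each point gives Vmax = v(Km+[S])/[S].
Equating: 132(Km+0.231)/0.231 = 340(Km+1.40)/1.40.
571.4·Km + 132 = 242.9·Km + 340, so (571.4 − 242.9)·Km = 340 − 132.
Km = 208.0/328.6 = 0.633 µM; then Vmax = 132(0.633+0.231)/0.231 = 494 nmol·min⁻¹.

Km = 0.633 µM; Vmax = 494 nmol·min⁻¹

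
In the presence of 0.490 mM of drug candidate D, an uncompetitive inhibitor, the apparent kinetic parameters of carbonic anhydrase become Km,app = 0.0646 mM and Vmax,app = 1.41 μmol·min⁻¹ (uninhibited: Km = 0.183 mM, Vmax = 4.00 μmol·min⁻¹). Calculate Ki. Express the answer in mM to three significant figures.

Uncompetitive: Vmax,app = Vmax/α (and Km,app = Km/α) with α = 1 + [I]/Ki.
α = Vmax/Vmax,app = 4.00/1.41 = 2.837.
Ki = [I]/(α − 1) = 0.490/1.837 = 0.267 mM.

0.267 mM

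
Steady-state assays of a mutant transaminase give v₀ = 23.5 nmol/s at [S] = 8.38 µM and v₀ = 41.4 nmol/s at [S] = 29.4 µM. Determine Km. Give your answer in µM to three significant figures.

From v = Vmax[S]/(Km+[S]), each point gives Vmax = v(Km+[S])/[S].
Equating: 23.5(Km+8.38)/8.38 = 41.4(Km+29.4)/29.4.
2.804·Km + 23.5 = 1.408·Km + 41.4, so (2.804 − 1.408)·Km = 41.4 − 23.5.
Km = 17.90/1.396 = 12.8 µM; then Vmax = 23.5(12.8+8.38)/8.38 = 59.5 nmol/s.

12.8 µM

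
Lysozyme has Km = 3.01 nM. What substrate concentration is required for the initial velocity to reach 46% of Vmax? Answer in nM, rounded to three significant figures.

2.56 nM

v/Vmax = [S]/(Km+[S]) = 0.46, so [S] = Km·0.46/(1 − 0.46) = 3.01 × 0.8519.
[S] = 2.56 nM.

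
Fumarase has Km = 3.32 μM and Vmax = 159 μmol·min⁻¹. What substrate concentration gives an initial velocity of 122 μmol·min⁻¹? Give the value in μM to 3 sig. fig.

Rearranging v = Vmax[S]/(Km+[S]) gives [S] = Km·v/(Vmax − v).
[S] = 3.32 × 122 / (159 − 122) = 405.0/37.00 = 10.9 μM.

10.9 μM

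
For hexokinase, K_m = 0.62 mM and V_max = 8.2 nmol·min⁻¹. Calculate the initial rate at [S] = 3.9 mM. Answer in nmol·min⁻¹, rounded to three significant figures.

7.08 nmol·min⁻¹

[S]/(Km+[S]) = 3.9/4.520 = 0.8628, the fractional saturation.
v = 0.8628 × Vmax = 0.8628 × 8.2 = 7.08 nmol·min⁻¹.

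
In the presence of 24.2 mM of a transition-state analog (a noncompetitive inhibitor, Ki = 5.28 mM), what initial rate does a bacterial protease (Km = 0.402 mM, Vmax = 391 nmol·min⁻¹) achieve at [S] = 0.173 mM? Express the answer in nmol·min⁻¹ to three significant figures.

21.1 nmol·min⁻¹

With α = 1 + [I]/Ki = 1 + 24.2/5.28 = 5.583, the noncompetitive rate law is v = (Vmax/α)·[S] / (Km + [S]).
v = (391/5.583)×0.173 / (0.402 + 0.173) = 12.12/0.5750 = 21.1 nmol·min⁻¹.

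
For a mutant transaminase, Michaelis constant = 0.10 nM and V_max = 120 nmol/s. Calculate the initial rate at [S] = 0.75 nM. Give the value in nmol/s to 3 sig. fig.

[S]/(Km+[S]) = 0.75/0.8500 = 0.8824, the fractional saturation.
v = 0.8824 × Vmax = 0.8824 × 120 = 106 nmol/s.

106 nmol/s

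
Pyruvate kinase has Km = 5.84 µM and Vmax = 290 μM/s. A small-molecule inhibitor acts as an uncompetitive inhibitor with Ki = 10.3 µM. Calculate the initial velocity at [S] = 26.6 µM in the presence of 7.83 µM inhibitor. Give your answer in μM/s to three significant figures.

With α = 1 + [I]/Ki = 1 + 7.83/10.3 = 1.760, the uncompetitive rate law is v = (Vmax/α)·[S] / (Km/α + [S]).
v = (290/1.760)×26.6 / (5.84/1.760 + 26.6) = 4382/29.92 = 146 μM/s.

146 μM/s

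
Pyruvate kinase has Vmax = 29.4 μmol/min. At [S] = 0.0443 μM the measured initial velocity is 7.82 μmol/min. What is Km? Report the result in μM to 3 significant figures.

v/Vmax = 7.82/29.4 = 0.2660 = [S]/(Km+[S]).
So Km + [S] = [S]/0.2660 = 0.1665 μM, giving Km = 0.1665 − 0.0443 = 0.122 μM.

0.122 μM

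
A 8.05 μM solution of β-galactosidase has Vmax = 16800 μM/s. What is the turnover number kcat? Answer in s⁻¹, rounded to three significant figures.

kcat = Vmax/[E]total = 16800 μM/s / 8.05 μM = 2090 s⁻¹.

2090 s⁻¹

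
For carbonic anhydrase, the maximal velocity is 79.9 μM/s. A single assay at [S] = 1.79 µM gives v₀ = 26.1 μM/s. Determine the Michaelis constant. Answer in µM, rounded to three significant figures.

From v = Vmax[S]/(Km+[S]), Km = [S](Vmax − v)/v.
Km = 1.79 × (79.9 − 26.1) / 26.1 = 96.30/26.1 = 3.69 µM.

3.69 µM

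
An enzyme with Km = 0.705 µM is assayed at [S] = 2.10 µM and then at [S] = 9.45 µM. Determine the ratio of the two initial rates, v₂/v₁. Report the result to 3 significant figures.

1.24

Since Vmax cancels, v₂/v₁ = [S]₂(Km+[S]₁) / [S]₁(Km+[S]₂).
= 9.45×(0.705+2.10) / (2.10×(0.705+9.45)) = 26.51/21.33 = 1.24.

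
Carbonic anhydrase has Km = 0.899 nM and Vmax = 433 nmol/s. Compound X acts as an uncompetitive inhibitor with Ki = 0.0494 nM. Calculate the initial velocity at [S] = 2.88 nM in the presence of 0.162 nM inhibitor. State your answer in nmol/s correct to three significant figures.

94.3 nmol/s

α = 1 + [I]/Ki = 1 + 0.162/0.0494 = 4.279.
For an uncompetitive inhibitor, both parameters are divided by α, giving Vmax/α and Km/α: Km,app = 0.210 nM, Vmax,app = 101 nmol/s.
v = Vmax,app·[S]/(Km,app + [S]) = 101 × 2.88/(0.210 + 2.88) = 94.3 nmol/s.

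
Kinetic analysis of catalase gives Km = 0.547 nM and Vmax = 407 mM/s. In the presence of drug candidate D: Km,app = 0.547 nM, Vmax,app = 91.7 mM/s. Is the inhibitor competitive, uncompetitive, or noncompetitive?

Vmax decreases (407 → 91.7 mM/s) while Km is unchanged — pure noncompetitive inhibition.

noncompetitive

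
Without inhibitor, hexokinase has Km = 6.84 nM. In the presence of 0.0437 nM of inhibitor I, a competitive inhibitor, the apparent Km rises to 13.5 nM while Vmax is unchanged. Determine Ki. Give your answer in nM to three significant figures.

Competitive: Km,app = α·Km with α = 1 + [I]/Ki.
α = Km,app/Km = 13.5/6.84 = 1.974.
Since α = 1 + [I]/Ki, [I]/Ki = 1.974 − 1 = 0.9737 and Ki = 0.0437/0.9737 = 0.0449 nM.

0.0449 nM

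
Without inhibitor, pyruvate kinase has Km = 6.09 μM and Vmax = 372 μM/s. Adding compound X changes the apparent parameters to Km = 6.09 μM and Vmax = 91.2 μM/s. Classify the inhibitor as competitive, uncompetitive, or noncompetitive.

noncompetitive

Vmax decreases (372 → 91.2 μM/s) while Km is unchanged — pure noncompetitive inhibition.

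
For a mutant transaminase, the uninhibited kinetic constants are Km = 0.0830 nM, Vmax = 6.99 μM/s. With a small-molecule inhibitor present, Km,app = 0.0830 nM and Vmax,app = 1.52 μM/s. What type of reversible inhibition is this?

Vmax decreases (6.99 → 1.52 μM/s) while Km is unchanged — pure noncompetitive inhibition.

noncompetitive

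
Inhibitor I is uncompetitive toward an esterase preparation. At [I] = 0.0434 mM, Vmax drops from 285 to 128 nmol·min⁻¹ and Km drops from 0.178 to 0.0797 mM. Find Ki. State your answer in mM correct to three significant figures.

Uncompetitive: Vmax,app = Vmax/α (and Km,app = Km/α) with α = 1 + [I]/Ki.
α = Vmax/Vmax,app = 285/128 = 2.227.
Ki = [I]/(α − 1) = 0.0434/1.227 = 0.0354 mM.

0.0354 mM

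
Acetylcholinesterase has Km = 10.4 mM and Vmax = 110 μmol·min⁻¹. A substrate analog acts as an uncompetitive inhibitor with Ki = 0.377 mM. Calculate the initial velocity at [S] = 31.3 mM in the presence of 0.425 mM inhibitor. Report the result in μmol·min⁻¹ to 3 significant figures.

α = 1 + [I]/Ki = 1 + 0.425/0.377 = 2.127.
For an uncompetitive inhibitor, both parameters are divided by α, giving Vmax/α and Km/α: Km,app = 4.89 mM, Vmax,app = 51.7 μmol·min⁻¹.
v = Vmax,app·[S]/(Km,app + [S]) = 51.7 × 31.3/(4.89 + 31.3) = 44.7 μmol·min⁻¹.

44.7 μmol·min⁻¹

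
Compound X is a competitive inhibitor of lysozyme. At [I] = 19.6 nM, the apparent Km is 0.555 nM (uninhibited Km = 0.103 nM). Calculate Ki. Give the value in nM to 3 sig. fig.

4.47 nM

Competitive: Km,app = α·Km with α = 1 + [I]/Ki.
α = Km,app/Km = 0.555/0.103 = 5.388.
Ki = [I]/(α − 1) = 19.6/4.388 = 4.47 nM.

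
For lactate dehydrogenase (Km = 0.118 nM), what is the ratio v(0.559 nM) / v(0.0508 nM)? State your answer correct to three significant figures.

2.74

Since Vmax cancels, v₂/v₁ = [S]₂(Km+[S]₁) / [S]₁(Km+[S]₂).
= 0.559×(0.118+0.0508) / (0.0508×(0.118+0.559)) = 0.09436/0.03439 = 2.74.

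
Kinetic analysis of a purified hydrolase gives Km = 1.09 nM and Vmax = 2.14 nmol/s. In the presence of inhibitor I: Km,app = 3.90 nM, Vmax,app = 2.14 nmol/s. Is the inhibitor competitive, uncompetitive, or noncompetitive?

Km increases (1.09 → 3.90 nM) while Vmax is unchanged — the hallmark of competitive inhibition.

competitive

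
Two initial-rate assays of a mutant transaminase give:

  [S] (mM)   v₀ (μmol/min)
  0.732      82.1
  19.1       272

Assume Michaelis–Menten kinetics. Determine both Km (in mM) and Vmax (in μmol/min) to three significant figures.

Km = 1.94 mM; Vmax = 300 μmol/min

In reciprocal form, 1/v = (Km/Vmax)·(1/[S]) + 1/Vmax. The two points give (1/[S], 1/v) = (1.366, 0.01218) and (0.05236, 0.003676).
Slope = (0.01218 − 0.003676)/(1.366 − 0.05236) = 0.006473; intercept = 0.01218 − 0.006473×1.366 = 0.003338.
Vmax = 1/intercept = 300 μmol/min; Km = slope × Vmax = 0.006473 × 300 = 1.94 mM.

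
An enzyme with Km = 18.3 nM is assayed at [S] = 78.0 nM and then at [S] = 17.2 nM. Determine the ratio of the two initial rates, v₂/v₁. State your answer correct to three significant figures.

Since Vmax cancels, v₂/v₁ = [S]₂(Km+[S]₁) / [S]₁(Km+[S]₂).
= 17.2×(18.3+78.0) / (78.0×(18.3+17.2)) = 1656/2769 = 0.598.

0.598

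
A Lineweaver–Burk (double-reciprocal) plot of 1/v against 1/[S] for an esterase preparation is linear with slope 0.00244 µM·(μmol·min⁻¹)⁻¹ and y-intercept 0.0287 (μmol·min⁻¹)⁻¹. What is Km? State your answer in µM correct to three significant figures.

0.0850 µM

y-intercept = 1/Vmax ⇒ Vmax = 34.8 μmol·min⁻¹; slope = Km/Vmax ⇒ Km = slope × Vmax.
Km = 0.00244 × 34.8 = 0.0850 µM.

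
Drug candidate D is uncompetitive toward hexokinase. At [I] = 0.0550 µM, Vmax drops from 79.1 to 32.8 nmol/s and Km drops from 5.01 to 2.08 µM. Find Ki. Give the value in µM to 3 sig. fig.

Uncompetitive: Vmax,app = Vmax/α (and Km,app = Km/α) with α = 1 + [I]/Ki.
α = Vmax/Vmax,app = 79.1/32.8 = 2.412.
Ki = [I]/(α − 1) = 0.0550/1.412 = 0.0390 µM.

0.0390 µM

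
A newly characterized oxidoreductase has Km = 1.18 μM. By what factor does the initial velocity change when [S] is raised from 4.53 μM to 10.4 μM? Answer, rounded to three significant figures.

1.13

The fractional saturations are [S]/(Km+[S]) = 4.53/5.710 = 0.7933 and 10.4/11.58 = 0.8981.
v₂/v₁ is just their ratio: 0.8981/0.7933 = 1.13.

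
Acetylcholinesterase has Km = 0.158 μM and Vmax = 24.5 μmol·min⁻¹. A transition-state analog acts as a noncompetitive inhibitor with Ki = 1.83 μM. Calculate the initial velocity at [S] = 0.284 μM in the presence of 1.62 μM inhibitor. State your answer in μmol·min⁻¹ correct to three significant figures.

8.35 μmol·min⁻¹

α = 1 + [I]/Ki = 1 + 1.62/1.83 = 1.885.
For a noncompetitive inhibitor, Vmax is reduced to Vmax/α while Km is unchanged: Km,app = 0.158 μM, Vmax,app = 13.0 μmol·min⁻¹.
v = Vmax,app·[S]/(Km,app + [S]) = 13.0 × 0.284/(0.158 + 0.284) = 8.35 μmol·min⁻¹.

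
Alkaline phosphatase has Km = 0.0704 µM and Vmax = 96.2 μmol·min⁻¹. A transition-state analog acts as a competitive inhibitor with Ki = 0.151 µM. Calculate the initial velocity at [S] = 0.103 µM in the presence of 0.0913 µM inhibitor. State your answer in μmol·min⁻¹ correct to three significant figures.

α = 1 + [I]/Ki = 1 + 0.0913/0.151 = 1.605.
For a competitive inhibitor, Vmax is unchanged and the apparent Km becomes α·Km: Km,app = 0.113 µM, Vmax,app = 96.2 μmol·min⁻¹.
v = Vmax,app·[S]/(Km,app + [S]) = 96.2 × 0.103/(0.113 + 0.103) = 45.9 μmol·min⁻¹.

45.9 μmol·min⁻¹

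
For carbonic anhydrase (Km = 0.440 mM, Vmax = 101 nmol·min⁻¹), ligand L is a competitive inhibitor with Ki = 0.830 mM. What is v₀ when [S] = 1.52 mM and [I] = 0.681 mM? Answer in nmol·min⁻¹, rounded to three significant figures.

With α = 1 + [I]/Ki = 1 + 0.681/0.830 = 1.820, the competitive rate law is v = Vmax[S] / (αKm + [S]).
v = 101×1.52 / (1.820×0.440 + 1.52) = 153.5/2.321 = 66.1 nmol·min⁻¹.

66.1 nmol·min⁻¹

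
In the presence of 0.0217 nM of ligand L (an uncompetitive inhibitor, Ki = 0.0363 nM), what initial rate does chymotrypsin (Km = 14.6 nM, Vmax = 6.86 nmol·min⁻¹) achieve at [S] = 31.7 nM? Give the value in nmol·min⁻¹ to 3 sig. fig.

3.33 nmol·min⁻¹

With α = 1 + [I]/Ki = 1 + 0.0217/0.0363 = 1.598, the uncompetitive rate law is v = (Vmax/α)·[S] / (Km/α + [S]).
v = (6.86/1.598)×31.7 / (14.6/1.598 + 31.7) = 136.1/40.84 = 3.33 nmol·min⁻¹.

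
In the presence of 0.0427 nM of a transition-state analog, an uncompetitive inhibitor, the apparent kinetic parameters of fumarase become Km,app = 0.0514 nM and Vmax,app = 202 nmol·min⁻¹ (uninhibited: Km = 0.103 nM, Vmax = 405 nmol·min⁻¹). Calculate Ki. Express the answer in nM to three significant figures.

0.0425 nM

Uncompetitive: Vmax,app = Vmax/α (and Km,app = Km/α) with α = 1 + [I]/Ki.
α = Vmax/Vmax,app = 405/202 = 2.005.
Since α = 1 + [I]/Ki, [I]/Ki = 2.005 − 1 = 1.005 and Ki = 0.0427/1.005 = 0.0425 nM.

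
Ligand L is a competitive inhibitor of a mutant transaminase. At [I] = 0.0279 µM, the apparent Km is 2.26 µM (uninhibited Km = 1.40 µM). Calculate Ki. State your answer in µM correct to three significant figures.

0.0454 µM

Competitive: Km,app = α·Km with α = 1 + [I]/Ki.
α = Km,app/Km = 2.26/1.40 = 1.614.
Ki = [I]/(α − 1) = 0.0279/0.6143 = 0.0454 µM.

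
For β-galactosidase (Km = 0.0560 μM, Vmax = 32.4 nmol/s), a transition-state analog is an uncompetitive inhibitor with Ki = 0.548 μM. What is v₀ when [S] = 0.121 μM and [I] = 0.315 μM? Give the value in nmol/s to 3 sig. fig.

α = 1 + [I]/Ki = 1 + 0.315/0.548 = 1.575.
For an uncompetitive inhibitor, both parameters are divided by α, giving Vmax/α and Km/α: Km,app = 0.0356 μM, Vmax,app = 20.6 nmol/s.
v = Vmax,app·[S]/(Km,app + [S]) = 20.6 × 0.121/(0.0356 + 0.121) = 15.9 nmol/s.

15.9 nmol/s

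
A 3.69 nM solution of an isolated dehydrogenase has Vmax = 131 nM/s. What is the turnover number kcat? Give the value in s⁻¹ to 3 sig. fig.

35.5 s⁻¹

kcat = Vmax/[E]total = 131 nM/s / 3.69 nM = 35.5 s⁻¹.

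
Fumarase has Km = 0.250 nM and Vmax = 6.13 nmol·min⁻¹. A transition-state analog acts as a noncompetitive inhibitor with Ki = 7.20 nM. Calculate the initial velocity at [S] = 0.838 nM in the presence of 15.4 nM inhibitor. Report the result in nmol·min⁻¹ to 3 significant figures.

1.50 nmol·min⁻¹

With α = 1 + [I]/Ki = 1 + 15.4/7.20 = 3.139, the noncompetitive rate law is v = (Vmax/α)·[S] / (Km + [S]).
v = (6.13/3.139)×0.838 / (0.250 + 0.838) = 1.637/1.088 = 1.50 nmol·min⁻¹.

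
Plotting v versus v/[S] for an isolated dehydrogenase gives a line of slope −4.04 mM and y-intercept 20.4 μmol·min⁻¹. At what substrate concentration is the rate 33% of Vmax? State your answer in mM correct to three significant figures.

1.99 mM

The Eadie–Hofstee slope gives Km = 4.04 mM (slope = −Km).
v/Vmax = [S]/(Km+[S]) = 0.33 ⇒ [S] = Km·0.33/(1−0.33) = 4.04 × 0.4925 = 1.99 mM.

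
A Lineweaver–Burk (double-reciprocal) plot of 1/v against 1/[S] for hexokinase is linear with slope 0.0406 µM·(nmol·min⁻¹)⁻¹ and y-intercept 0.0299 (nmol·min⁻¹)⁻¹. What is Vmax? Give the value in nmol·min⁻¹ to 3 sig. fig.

33.4 nmol·min⁻¹

The y-intercept of a Lineweaver–Burk plot equals 1/Vmax, so Vmax = 1/0.0299 = 33.4 nmol·min⁻¹.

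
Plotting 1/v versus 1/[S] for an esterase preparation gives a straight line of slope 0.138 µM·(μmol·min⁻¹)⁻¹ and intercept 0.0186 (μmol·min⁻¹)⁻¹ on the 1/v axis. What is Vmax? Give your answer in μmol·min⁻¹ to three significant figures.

53.8 μmol·min⁻¹

The y-intercept of a Lineweaver–Burk plot equals 1/Vmax, so Vmax = 1/0.0186 = 53.8 μmol·min⁻¹.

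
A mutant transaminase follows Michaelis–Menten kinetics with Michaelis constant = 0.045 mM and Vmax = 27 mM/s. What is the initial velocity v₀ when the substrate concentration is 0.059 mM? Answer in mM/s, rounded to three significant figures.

[S]/(Km+[S]) = 0.059/0.1040 = 0.5673, the fractional saturation.
v = 0.5673 × Vmax = 0.5673 × 27 = 15.3 mM/s.

15.3 mM/s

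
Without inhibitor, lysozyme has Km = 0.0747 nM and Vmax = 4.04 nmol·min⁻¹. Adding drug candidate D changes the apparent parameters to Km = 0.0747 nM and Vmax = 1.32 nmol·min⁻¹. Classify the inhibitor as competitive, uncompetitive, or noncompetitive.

Vmax decreases (4.04 → 1.32 nmol·min⁻¹) while Km is unchanged — pure noncompetitive inhibition.

noncompetitive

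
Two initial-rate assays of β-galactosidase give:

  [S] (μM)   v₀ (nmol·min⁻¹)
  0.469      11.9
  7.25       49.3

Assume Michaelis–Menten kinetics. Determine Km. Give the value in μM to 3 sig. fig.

2.01 μM

From v = Vmax[S]/(Km+[S]), each point gives Vmax = v(Km+[S])/[S].
Equating: 11.9(Km+0.469)/0.469 = 49.3(Km+7.25)/7.25.
25.37·Km + 11.9 = 6.800·Km + 49.3, so (25.37 − 6.800)·Km = 49.3 − 11.9.
Km = 37.40/18.57 = 2.01 μM; then Vmax = 11.9(2.01+0.469)/0.469 = 63.0 nmol·min⁻¹.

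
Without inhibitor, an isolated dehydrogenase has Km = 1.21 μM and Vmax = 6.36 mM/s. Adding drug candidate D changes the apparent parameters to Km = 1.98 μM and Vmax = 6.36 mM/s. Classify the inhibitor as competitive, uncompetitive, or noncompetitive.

Km increases (1.21 → 1.98 μM) while Vmax is unchanged — the hallmark of competitive inhibition.

competitive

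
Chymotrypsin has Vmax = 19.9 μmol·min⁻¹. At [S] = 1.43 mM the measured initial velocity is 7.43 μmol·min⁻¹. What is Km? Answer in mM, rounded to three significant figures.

2.40 mM

v/Vmax = 7.43/19.9 = 0.3734 = [S]/(Km+[S]).
So Km + [S] = [S]/0.3734 = 3.830 mM, giving Km = 3.830 − 1.43 = 2.40 mM.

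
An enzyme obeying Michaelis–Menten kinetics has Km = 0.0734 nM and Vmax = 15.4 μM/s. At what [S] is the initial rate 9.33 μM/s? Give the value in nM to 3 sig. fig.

0.113 nM

Rearranging v = Vmax[S]/(Km+[S]) gives [S] = Km·v/(Vmax − v).
[S] = 0.0734 × 9.33 / (15.4 − 9.33) = 0.6848/6.070 = 0.113 nM.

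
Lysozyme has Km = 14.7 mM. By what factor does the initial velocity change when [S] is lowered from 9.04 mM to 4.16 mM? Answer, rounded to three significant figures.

The fractional saturations are [S]/(Km+[S]) = 9.04/23.74 = 0.3808 and 4.16/18.86 = 0.2206.
v₂/v₁ is just their ratio: 0.2206/0.3808 = 0.579.

0.579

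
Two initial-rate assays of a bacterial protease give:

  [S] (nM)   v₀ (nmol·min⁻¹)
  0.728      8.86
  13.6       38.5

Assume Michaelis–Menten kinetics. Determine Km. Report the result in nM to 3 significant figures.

3.17 nM

From v = Vmax[S]/(Km+[S]), each point gives Vmax = v(Km+[S])/[S].
Equating: 8.86(Km+0.728)/0.728 = 38.5(Km+13.6)/13.6.
12.17·Km + 8.86 = 2.831·Km + 38.5, so (12.17 − 2.831)·Km = 38.5 − 8.86.
Km = 29.64/9.339 = 3.17 nM; then Vmax = 8.86(3.17+0.728)/0.728 = 47.5 nmol·min⁻¹.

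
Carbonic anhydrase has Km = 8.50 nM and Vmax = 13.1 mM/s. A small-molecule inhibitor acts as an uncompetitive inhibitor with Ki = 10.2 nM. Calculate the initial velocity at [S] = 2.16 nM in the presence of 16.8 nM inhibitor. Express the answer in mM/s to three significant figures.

1.99 mM/s

With α = 1 + [I]/Ki = 1 + 16.8/10.2 = 2.647, the uncompetitive rate law is v = (Vmax/α)·[S] / (Km/α + [S]).
v = (13.1/2.647)×2.16 / (8.50/2.647 + 2.16) = 10.69/5.371 = 1.99 mM/s.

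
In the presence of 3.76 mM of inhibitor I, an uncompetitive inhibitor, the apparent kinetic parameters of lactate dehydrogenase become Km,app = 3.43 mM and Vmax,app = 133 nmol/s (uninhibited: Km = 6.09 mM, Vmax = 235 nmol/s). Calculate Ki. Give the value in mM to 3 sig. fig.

4.90 mM

Uncompetitive: Vmax,app = Vmax/α (and Km,app = Km/α) with α = 1 + [I]/Ki.
α = Vmax/Vmax,app = 235/133 = 1.767.
Since α = 1 + [I]/Ki, [I]/Ki = 1.767 − 1 = 0.7669 and Ki = 3.76/0.7669 = 4.90 mM.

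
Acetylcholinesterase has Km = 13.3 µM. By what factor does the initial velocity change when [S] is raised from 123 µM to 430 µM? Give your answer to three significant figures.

1.07

Since Vmax cancels, v₂/v₁ = [S]₂(Km+[S]₁) / [S]₁(Km+[S]₂).
= 430×(13.3+123) / (123×(13.3+430)) = 58610/54530 = 1.07.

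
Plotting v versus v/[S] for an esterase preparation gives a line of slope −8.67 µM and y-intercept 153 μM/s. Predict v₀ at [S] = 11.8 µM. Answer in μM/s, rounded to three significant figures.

In the Eadie–Hofstee form v = Vmax − Km·(v/[S]), the slope is −Km and the intercept is Vmax, so Km = 8.67 µM and Vmax = 153 μM/s.
v = 153 × 11.8/(8.67 + 11.8) = 88.2 μM/s.

88.2 μM/s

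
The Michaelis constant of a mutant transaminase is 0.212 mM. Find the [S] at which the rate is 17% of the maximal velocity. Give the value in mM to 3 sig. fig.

v/Vmax = [S]/(Km+[S]) = 0.17, so [S] = Km·0.17/(1 − 0.17) = 0.212 × 0.2048.
[S] = 0.0434 mM.

0.0434 mM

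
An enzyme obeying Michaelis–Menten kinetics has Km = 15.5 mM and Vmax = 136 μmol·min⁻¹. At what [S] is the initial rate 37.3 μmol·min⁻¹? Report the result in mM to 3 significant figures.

Rearranging v = Vmax[S]/(Km+[S]) gives [S] = Km·v/(Vmax − v).
[S] = 15.5 × 37.3 / (136 − 37.3) = 578.2/98.70 = 5.86 mM.

5.86 mM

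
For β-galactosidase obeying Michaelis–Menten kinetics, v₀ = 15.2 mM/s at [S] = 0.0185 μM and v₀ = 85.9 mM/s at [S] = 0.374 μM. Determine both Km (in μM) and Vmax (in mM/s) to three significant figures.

In reciprocal form, 1/v = (Km/Vmax)·(1/[S]) + 1/Vmax. The two points give (1/[S], 1/v) = (54.05, 0.06579) and (2.674, 0.01164).
Slope = (0.06579 − 0.01164)/(54.05 − 2.674) = 0.001054; intercept = 0.06579 − 0.001054×54.05 = 0.008824.
Vmax = 1/intercept = 113 mM/s; Km = slope × Vmax = 0.001054 × 113 = 0.119 μM.

Km = 0.119 μM; Vmax = 113 mM/s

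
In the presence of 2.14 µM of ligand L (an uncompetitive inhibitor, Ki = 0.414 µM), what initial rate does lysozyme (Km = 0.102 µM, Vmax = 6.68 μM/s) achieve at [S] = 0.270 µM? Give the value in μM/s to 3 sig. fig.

1.02 μM/s

With α = 1 + [I]/Ki = 1 + 2.14/0.414 = 6.169, the uncompetitive rate law is v = (Vmax/α)·[S] / (Km/α + [S]).
v = (6.68/6.169)×0.270 / (0.102/6.169 + 0.270) = 0.2924/0.2865 = 1.02 μM/s.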